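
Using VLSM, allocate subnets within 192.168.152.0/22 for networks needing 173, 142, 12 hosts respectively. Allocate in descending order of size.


173 hosts -> /24 (254 usable): 192.168.152.0/24
142 hosts -> /24 (254 usable): 192.168.153.0/24
12 hosts -> /28 (14 usable): 192.168.154.0/28
Allocation: 192.168.152.0/24 (173 hosts, 254 usable); 192.168.153.0/24 (142 hosts, 254 usable); 192.168.154.0/28 (12 hosts, 14 usable)


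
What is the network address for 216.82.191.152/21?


IP:   11011000.01010010.10111111.10011000
Mask: 11111111.11111111.11111000.00000000
AND operation:
Net:  11011000.01010010.10111000.00000000
Network: 216.82.184.0/21


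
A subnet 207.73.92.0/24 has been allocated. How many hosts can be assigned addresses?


Host bits = 32 - 24 = 8
Total addresses = 2^8 = 256
Usable = total - 2 (network and broadcast)
Usable hosts: 254


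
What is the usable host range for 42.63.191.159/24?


Network: 42.63.191.0
Broadcast: 42.63.191.255
First usable = network + 1
Last usable = broadcast - 1
Range: 42.63.191.1 to 42.63.191.254


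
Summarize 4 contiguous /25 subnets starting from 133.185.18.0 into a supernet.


Original prefix: /25
Number of subnets: 4 = 2^2
New prefix = 25 - 2 = 23
Supernet: 133.185.18.0/23


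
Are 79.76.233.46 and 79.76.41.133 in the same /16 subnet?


Mask: 255.255.0.0
79.76.233.46 AND mask = 79.76.0.0
79.76.41.133 AND mask = 79.76.0.0
Yes, same subnet (79.76.0.0)


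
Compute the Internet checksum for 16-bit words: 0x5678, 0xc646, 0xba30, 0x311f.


Sum all words (with carry folding):
+ 0x5678 = 0x5678
+ 0xc646 = 0x1cbf
+ 0xba30 = 0xd6ef
+ 0x311f = 0x080f
One's complement: ~0x080f
Checksum = 0xf7f0


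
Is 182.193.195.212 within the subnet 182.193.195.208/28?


Subnet network: 182.193.195.208
Test IP AND mask: 182.193.195.208
Yes, 182.193.195.212 is in 182.193.195.208/28


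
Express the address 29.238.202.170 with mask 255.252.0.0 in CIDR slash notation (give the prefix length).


Binary: 11111111.11111100.00000000.00000000
Count leading 1s
Prefix: /14


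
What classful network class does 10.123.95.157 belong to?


First octet: 10
Binary: 00001010
0xxxxxxx -> Class A (1-126)
Class A, default mask 255.0.0.0 (/8)


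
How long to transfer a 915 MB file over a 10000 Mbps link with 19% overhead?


Effective throughput = 10000 * (1 - 19/100) = 8100.0 Mbps
File size in Mb = 915 * 8 = 7320 Mb
Time = 7320 / 8100.0
Time = 0.9037 seconds


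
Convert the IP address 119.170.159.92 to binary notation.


119 = 01110111
170 = 10101010
159 = 10011111
92 = 01011100
Binary: 01110111.10101010.10011111.01011100


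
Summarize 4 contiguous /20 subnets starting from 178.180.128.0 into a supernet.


Original prefix: /20
Number of subnets: 4 = 2^2
New prefix = 20 - 2 = 18
Supernet: 178.180.128.0/18


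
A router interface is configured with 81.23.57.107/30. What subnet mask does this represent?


/30 means 30 network bits, 2 host bits
Binary: 11111111111111111111111111111100
Mask: 255.255.255.252


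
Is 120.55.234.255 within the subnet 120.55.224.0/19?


Subnet network: 120.55.224.0
Test IP AND mask: 120.55.224.0
Yes, 120.55.234.255 is in 120.55.224.0/19


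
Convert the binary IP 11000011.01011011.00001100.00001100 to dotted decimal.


11000011 = 195
01011011 = 91
00001100 = 12
00001100 = 12
IP: 195.91.12.12


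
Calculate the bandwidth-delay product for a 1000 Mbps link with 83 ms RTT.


BDP = bandwidth * RTT
= 1000 Mbps * 83 ms
= 1000 * 1e6 * 83 / 1000 bits
= 83000000 bits
= 10375000 bytes
= 10131.8359 KB
BDP = 83000000 bits (10375000 bytes)


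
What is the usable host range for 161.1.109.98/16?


Network: 161.1.0.0
Broadcast: 161.1.255.255
First usable = network + 1
Last usable = broadcast - 1
Range: 161.1.0.1 to 161.1.255.254


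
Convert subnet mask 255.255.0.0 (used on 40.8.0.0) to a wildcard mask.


Subnet mask: 255.255.0.0
Wildcard = 255.255.255.255 - subnet mask
255 - 255 = 0
255 - 255 = 0
255 - 0 = 255
255 - 0 = 255
Wildcard: 0.0.255.255


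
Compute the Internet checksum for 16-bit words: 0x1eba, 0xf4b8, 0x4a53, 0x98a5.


Sum all words (with carry folding):
+ 0x1eba = 0x1eba
+ 0xf4b8 = 0x1373
+ 0x4a53 = 0x5dc6
+ 0x98a5 = 0xf66b
One's complement: ~0xf66b
Checksum = 0x0994


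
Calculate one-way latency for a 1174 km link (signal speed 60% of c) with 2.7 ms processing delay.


Speed = 0.6 * 3e5 km/s = 180000 km/s
Propagation delay = 1174 / 180000 = 0.0065 s = 6.5222 ms
Processing delay = 2.7 ms
Total one-way latency = 9.2222 ms


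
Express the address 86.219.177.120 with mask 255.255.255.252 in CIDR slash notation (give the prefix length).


Binary: 11111111.11111111.11111111.11111100
Count leading 1s
Prefix: /30


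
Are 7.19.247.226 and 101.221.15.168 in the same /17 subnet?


Mask: 255.255.128.0
7.19.247.226 AND mask = 7.19.128.0
101.221.15.168 AND mask = 101.221.0.0
No, different subnets (7.19.128.0 vs 101.221.0.0)


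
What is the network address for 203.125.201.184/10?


IP:   11001011.01111101.11001001.10111000
Mask: 11111111.11000000.00000000.00000000
AND operation:
Net:  11001011.01000000.00000000.00000000
Network: 203.64.0.0/10


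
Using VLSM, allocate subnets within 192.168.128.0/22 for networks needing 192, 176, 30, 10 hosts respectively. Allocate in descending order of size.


192 hosts -> /24 (254 usable): 192.168.128.0/24
176 hosts -> /24 (254 usable): 192.168.129.0/24
30 hosts -> /27 (30 usable): 192.168.130.0/27
10 hosts -> /28 (14 usable): 192.168.130.32/28
Allocation: 192.168.128.0/24 (192 hosts, 254 usable); 192.168.129.0/24 (176 hosts, 254 usable); 192.168.130.0/27 (30 hosts, 30 usable); 192.168.130.32/28 (10 hosts, 14 usable)


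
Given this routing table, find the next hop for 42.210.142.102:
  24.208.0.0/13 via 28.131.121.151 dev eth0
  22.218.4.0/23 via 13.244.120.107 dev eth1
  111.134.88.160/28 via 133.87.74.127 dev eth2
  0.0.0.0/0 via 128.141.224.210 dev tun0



Longest prefix match for 42.210.142.102:
  /13 24.208.0.0: no
  /23 22.218.4.0: no
  /28 111.134.88.160: no
  /0 0.0.0.0: MATCH
Selected: next-hop 128.141.224.210 via tun0 (matched /0)


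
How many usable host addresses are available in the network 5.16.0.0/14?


Host bits = 32 - 14 = 18
Total addresses = 2^18 = 262144
Usable = total - 2 (network and broadcast)
Usable hosts: 262142


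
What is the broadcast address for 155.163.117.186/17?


Network: 155.163.0.0/17
Host bits = 15
Set all host bits to 1:
Broadcast: 155.163.127.255


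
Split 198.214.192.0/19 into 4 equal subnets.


New prefix = 19 + 2 = 21
Each subnet has 2048 addresses
  198.214.192.0/21
  198.214.200.0/21
  198.214.208.0/21
  198.214.216.0/21
Subnets: 198.214.192.0/21, 198.214.200.0/21, 198.214.208.0/21, 198.214.216.0/21


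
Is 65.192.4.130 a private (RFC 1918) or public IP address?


RFC 1918 private ranges:
  10.0.0.0/8 (10.0.0.0 - 10.255.255.255)
  172.16.0.0/12 (172.16.0.0 - 172.31.255.255)
  192.168.0.0/16 (192.168.0.0 - 192.168.255.255)
Public (not in any RFC 1918 range)


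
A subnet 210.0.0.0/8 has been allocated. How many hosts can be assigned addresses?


Host bits = 32 - 8 = 24
Total addresses = 2^24 = 16777216
Usable = total - 2 (network and broadcast)
Usable hosts: 16777214


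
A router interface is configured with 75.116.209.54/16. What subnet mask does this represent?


/16 means 16 network bits, 16 host bits
Binary: 11111111111111110000000000000000
Mask: 255.255.0.0


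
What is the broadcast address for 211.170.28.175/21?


Network: 211.170.24.0/21
Host bits = 11
Set all host bits to 1:
Broadcast: 211.170.31.255


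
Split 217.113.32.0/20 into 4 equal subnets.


New prefix = 20 + 2 = 22
Each subnet has 1024 addresses
  217.113.32.0/22
  217.113.36.0/22
  217.113.40.0/22
  217.113.44.0/22
Subnets: 217.113.32.0/22, 217.113.36.0/22, 217.113.40.0/22, 217.113.44.0/22


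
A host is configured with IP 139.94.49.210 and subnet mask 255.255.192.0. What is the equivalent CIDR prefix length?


Binary: 11111111.11111111.11000000.00000000
Count leading 1s
Prefix: /18


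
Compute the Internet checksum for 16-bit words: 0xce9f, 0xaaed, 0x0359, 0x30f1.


Sum all words (with carry folding):
+ 0xce9f = 0xce9f
+ 0xaaed = 0x798d
+ 0x0359 = 0x7ce6
+ 0x30f1 = 0xadd7
One's complement: ~0xadd7
Checksum = 0x5228


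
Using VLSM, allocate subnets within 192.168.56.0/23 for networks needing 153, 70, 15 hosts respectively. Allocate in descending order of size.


153 hosts -> /24 (254 usable): 192.168.56.0/24
70 hosts -> /25 (126 usable): 192.168.57.0/25
15 hosts -> /27 (30 usable): 192.168.57.128/27
Allocation: 192.168.56.0/24 (153 hosts, 254 usable); 192.168.57.0/25 (70 hosts, 126 usable); 192.168.57.128/27 (15 hosts, 30 usable)


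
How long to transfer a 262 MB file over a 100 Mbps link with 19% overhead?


Effective throughput = 100 * (1 - 19/100) = 81 Mbps
File size in Mb = 262 * 8 = 2096 Mb
Time = 2096 / 81
Time = 25.8765 seconds


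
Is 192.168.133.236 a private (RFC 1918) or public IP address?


RFC 1918 private ranges:
  10.0.0.0/8 (10.0.0.0 - 10.255.255.255)
  172.16.0.0/12 (172.16.0.0 - 172.31.255.255)
  192.168.0.0/16 (192.168.0.0 - 192.168.255.255)
Private (in 192.168.0.0/16)


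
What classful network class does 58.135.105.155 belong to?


First octet: 58
Binary: 00111010
0xxxxxxx -> Class A (1-126)
Class A, default mask 255.0.0.0 (/8)


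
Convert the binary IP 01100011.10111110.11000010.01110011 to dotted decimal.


01100011 = 99
10111110 = 190
11000010 = 194
01110011 = 115
IP: 99.190.194.115


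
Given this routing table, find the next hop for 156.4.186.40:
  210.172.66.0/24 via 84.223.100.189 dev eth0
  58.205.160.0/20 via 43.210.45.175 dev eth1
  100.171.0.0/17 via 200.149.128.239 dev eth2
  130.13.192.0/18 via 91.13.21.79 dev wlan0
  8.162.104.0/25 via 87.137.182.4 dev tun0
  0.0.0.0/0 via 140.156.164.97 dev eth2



Longest prefix match for 156.4.186.40:
  /24 210.172.66.0: no
  /20 58.205.160.0: no
  /17 100.171.0.0: no
  /18 130.13.192.0: no
  /25 8.162.104.0: no
  /0 0.0.0.0: MATCH
Selected: next-hop 140.156.164.97 via eth2 (matched /0)


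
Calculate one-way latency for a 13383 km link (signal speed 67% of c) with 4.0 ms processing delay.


Speed = 0.67 * 3e5 km/s = 201000 km/s
Propagation delay = 13383 / 201000 = 0.0666 s = 66.5821 ms
Processing delay = 4.0 ms
Total one-way latency = 70.5821 ms


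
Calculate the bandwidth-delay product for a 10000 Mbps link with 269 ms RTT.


BDP = bandwidth * RTT
= 10000 Mbps * 269 ms
= 10000 * 1e6 * 269 / 1000 bits
= 2690000000 bits
= 336250000 bytes
= 328369.1406 KB
BDP = 2690000000 bits (336250000 bytes)


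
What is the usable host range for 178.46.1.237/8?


Network: 178.0.0.0
Broadcast: 178.255.255.255
First usable = network + 1
Last usable = broadcast - 1
Range: 178.0.0.1 to 178.255.255.254


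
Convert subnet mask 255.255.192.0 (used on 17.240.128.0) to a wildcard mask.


Subnet mask: 255.255.192.0
Wildcard = 255.255.255.255 - subnet mask
255 - 255 = 0
255 - 255 = 0
255 - 192 = 63
255 - 0 = 255
Wildcard: 0.0.63.255


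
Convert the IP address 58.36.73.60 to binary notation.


58 = 00111010
36 = 00100100
73 = 01001001
60 = 00111100
Binary: 00111010.00100100.01001001.00111100


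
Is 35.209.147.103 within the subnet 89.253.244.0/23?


Subnet network: 89.253.244.0
Test IP AND mask: 35.209.146.0
No, 35.209.147.103 is not in 89.253.244.0/23


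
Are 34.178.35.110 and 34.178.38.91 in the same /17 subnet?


Mask: 255.255.128.0
34.178.35.110 AND mask = 34.178.0.0
34.178.38.91 AND mask = 34.178.0.0
Yes, same subnet (34.178.0.0)


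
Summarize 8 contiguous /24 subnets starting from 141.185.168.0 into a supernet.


Original prefix: /24
Number of subnets: 8 = 2^3
New prefix = 24 - 3 = 21
Supernet: 141.185.168.0/21


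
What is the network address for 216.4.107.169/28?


IP:   11011000.00000100.01101011.10101001
Mask: 11111111.11111111.11111111.11110000
AND operation:
Net:  11011000.00000100.01101011.10100000
Network: 216.4.107.160/28


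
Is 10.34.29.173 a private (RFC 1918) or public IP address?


RFC 1918 private ranges:
  10.0.0.0/8 (10.0.0.0 - 10.255.255.255)
  172.16.0.0/12 (172.16.0.0 - 172.31.255.255)
  192.168.0.0/16 (192.168.0.0 - 192.168.255.255)
Private (in 10.0.0.0/8)


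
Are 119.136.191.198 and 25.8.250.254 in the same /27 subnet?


Mask: 255.255.255.224
119.136.191.198 AND mask = 119.136.191.192
25.8.250.254 AND mask = 25.8.250.224
No, different subnets (119.136.191.192 vs 25.8.250.224)


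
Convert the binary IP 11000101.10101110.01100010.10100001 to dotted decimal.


11000101 = 197
10101110 = 174
01100010 = 98
10100001 = 161
IP: 197.174.98.161


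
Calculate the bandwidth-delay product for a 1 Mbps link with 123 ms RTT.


BDP = bandwidth * RTT
= 1 Mbps * 123 ms
= 1 * 1e6 * 123 / 1000 bits
= 123000 bits
= 15375 bytes
= 15.0146 KB
BDP = 123000 bits (15375 bytes)


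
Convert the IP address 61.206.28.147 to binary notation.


61 = 00111101
206 = 11001110
28 = 00011100
147 = 10010011
Binary: 00111101.11001110.00011100.10010011


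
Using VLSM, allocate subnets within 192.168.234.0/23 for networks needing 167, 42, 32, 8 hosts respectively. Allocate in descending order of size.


167 hosts -> /24 (254 usable): 192.168.234.0/24
42 hosts -> /26 (62 usable): 192.168.235.0/26
32 hosts -> /26 (62 usable): 192.168.235.64/26
8 hosts -> /28 (14 usable): 192.168.235.128/28
Allocation: 192.168.234.0/24 (167 hosts, 254 usable); 192.168.235.0/26 (42 hosts, 62 usable); 192.168.235.64/26 (32 hosts, 62 usable); 192.168.235.128/28 (8 hosts, 14 usable)


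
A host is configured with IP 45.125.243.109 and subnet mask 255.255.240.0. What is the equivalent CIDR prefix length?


Binary: 11111111.11111111.11110000.00000000
Count leading 1s
Prefix: /20


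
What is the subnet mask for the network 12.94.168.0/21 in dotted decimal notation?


/21 means 21 network bits, 11 host bits
Binary: 11111111111111111111100000000000
Mask: 255.255.248.0


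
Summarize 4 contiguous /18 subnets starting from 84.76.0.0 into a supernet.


Original prefix: /18
Number of subnets: 4 = 2^2
New prefix = 18 - 2 = 16
Supernet: 84.76.0.0/16


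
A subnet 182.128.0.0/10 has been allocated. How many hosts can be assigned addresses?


Host bits = 32 - 10 = 22
Total addresses = 2^22 = 4194304
Usable = total - 2 (network and broadcast)
Usable hosts: 4194302


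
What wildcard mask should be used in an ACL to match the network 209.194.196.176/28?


Subnet mask: 255.255.255.240
Wildcard = 255.255.255.255 - subnet mask
255 - 255 = 0
255 - 255 = 0
255 - 255 = 0
255 - 240 = 15
Wildcard: 0.0.0.15


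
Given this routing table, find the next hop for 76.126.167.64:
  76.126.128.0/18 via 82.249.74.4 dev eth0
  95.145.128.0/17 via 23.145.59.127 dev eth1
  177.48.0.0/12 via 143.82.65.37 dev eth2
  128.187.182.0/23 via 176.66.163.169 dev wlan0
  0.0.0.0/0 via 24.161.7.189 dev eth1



Longest prefix match for 76.126.167.64:
  /18 76.126.128.0: MATCH
  /17 95.145.128.0: no
  /12 177.48.0.0: no
  /23 128.187.182.0: no
  /0 0.0.0.0: MATCH
Selected: next-hop 82.249.74.4 via eth0 (matched /18)


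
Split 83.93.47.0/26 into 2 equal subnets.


New prefix = 26 + 1 = 27
Each subnet has 32 addresses
  83.93.47.0/27
  83.93.47.32/27
Subnets: 83.93.47.0/27, 83.93.47.32/27


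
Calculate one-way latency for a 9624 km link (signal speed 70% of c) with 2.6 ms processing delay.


Speed = 0.7 * 3e5 km/s = 210000 km/s
Propagation delay = 9624 / 210000 = 0.0458 s = 45.8286 ms
Processing delay = 2.6 ms
Total one-way latency = 48.4286 ms


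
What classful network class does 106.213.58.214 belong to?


First octet: 106
Binary: 01101010
0xxxxxxx -> Class A (1-126)
Class A, default mask 255.0.0.0 (/8)


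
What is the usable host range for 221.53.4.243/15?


Network: 221.52.0.0
Broadcast: 221.53.255.255
First usable = network + 1
Last usable = broadcast - 1
Range: 221.52.0.1 to 221.53.255.254


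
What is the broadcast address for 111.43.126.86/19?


Network: 111.43.96.0/19
Host bits = 13
Set all host bits to 1:
Broadcast: 111.43.127.255


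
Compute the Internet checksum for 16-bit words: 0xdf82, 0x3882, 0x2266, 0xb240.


Sum all words (with carry folding):
+ 0xdf82 = 0xdf82
+ 0x3882 = 0x1805
+ 0x2266 = 0x3a6b
+ 0xb240 = 0xecab
One's complement: ~0xecab
Checksum = 0x1354


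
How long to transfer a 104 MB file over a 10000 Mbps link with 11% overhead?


Effective throughput = 10000 * (1 - 11/100) = 8900 Mbps
File size in Mb = 104 * 8 = 832 Mb
Time = 832 / 8900
Time = 0.0935 seconds


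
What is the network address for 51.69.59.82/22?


IP:   00110011.01000101.00111011.01010010
Mask: 11111111.11111111.11111100.00000000
AND operation:
Net:  00110011.01000101.00111000.00000000
Network: 51.69.56.0/22


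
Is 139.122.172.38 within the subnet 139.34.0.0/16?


Subnet network: 139.34.0.0
Test IP AND mask: 139.122.0.0
No, 139.122.172.38 is not in 139.34.0.0/16


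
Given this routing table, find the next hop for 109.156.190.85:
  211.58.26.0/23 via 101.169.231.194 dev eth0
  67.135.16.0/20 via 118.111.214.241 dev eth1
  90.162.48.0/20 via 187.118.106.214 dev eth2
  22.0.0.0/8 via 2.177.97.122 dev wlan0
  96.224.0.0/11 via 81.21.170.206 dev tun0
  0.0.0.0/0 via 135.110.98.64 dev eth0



Longest prefix match for 109.156.190.85:
  /23 211.58.26.0: no
  /20 67.135.16.0: no
  /20 90.162.48.0: no
  /8 22.0.0.0: no
  /11 96.224.0.0: no
  /0 0.0.0.0: MATCH
Selected: next-hop 135.110.98.64 via eth0 (matched /0)


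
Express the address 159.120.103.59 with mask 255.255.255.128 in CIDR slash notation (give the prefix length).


Binary: 11111111.11111111.11111111.10000000
Count leading 1s
Prefix: /25


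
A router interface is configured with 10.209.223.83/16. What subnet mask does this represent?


/16 means 16 network bits, 16 host bits
Binary: 11111111111111110000000000000000
Mask: 255.255.0.0


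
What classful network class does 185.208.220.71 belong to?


First octet: 185
Binary: 10111001
10xxxxxx -> Class B (128-191)
Class B, default mask 255.255.0.0 (/16)


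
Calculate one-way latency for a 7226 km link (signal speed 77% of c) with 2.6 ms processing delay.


Speed = 0.77 * 3e5 km/s = 231000 km/s
Propagation delay = 7226 / 231000 = 0.0313 s = 31.2814 ms
Processing delay = 2.6 ms
Total one-way latency = 33.8814 ms


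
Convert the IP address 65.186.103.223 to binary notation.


65 = 01000001
186 = 10111010
103 = 01100111
223 = 11011111
Binary: 01000001.10111010.01100111.11011111


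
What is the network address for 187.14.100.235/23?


IP:   10111011.00001110.01100100.11101011
Mask: 11111111.11111111.11111110.00000000
AND operation:
Net:  10111011.00001110.01100100.00000000
Network: 187.14.100.0/23


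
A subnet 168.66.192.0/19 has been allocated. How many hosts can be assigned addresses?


Host bits = 32 - 19 = 13
Total addresses = 2^13 = 8192
Usable = total - 2 (network and broadcast)
Usable hosts: 8190


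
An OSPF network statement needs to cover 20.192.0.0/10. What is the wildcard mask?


Subnet mask: 255.192.0.0
Wildcard = 255.255.255.255 - subnet mask
255 - 255 = 0
255 - 192 = 63
255 - 0 = 255
255 - 0 = 255
Wildcard: 0.63.255.255


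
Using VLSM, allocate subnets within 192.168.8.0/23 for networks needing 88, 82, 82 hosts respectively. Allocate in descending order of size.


88 hosts -> /25 (126 usable): 192.168.8.0/25
82 hosts -> /25 (126 usable): 192.168.8.128/25
82 hosts -> /25 (126 usable): 192.168.9.0/25
Allocation: 192.168.8.0/25 (88 hosts, 126 usable); 192.168.8.128/25 (82 hosts, 126 usable); 192.168.9.0/25 (82 hosts, 126 usable)


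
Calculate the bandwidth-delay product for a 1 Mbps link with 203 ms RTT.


BDP = bandwidth * RTT
= 1 Mbps * 203 ms
= 1 * 1e6 * 203 / 1000 bits
= 203000 bits
= 25375 bytes
= 24.7803 KB
BDP = 203000 bits (25375 bytes)


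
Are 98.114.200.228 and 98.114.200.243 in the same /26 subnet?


Mask: 255.255.255.192
98.114.200.228 AND mask = 98.114.200.192
98.114.200.243 AND mask = 98.114.200.192
Yes, same subnet (98.114.200.192)


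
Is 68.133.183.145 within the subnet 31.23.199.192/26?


Subnet network: 31.23.199.192
Test IP AND mask: 68.133.183.128
No, 68.133.183.145 is not in 31.23.199.192/26


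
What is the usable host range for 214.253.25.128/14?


Network: 214.252.0.0
Broadcast: 214.255.255.255
First usable = network + 1
Last usable = broadcast - 1
Range: 214.252.0.1 to 214.255.255.254


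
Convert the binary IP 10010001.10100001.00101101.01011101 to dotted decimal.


10010001 = 145
10100001 = 161
00101101 = 45
01011101 = 93
IP: 145.161.45.93


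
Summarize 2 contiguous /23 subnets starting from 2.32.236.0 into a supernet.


Original prefix: /23
Number of subnets: 2 = 2^1
New prefix = 23 - 1 = 22
Supernet: 2.32.236.0/22


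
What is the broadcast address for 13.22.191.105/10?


Network: 13.0.0.0/10
Host bits = 22
Set all host bits to 1:
Broadcast: 13.63.255.255


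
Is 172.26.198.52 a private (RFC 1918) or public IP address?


RFC 1918 private ranges:
  10.0.0.0/8 (10.0.0.0 - 10.255.255.255)
  172.16.0.0/12 (172.16.0.0 - 172.31.255.255)
  192.168.0.0/16 (192.168.0.0 - 192.168.255.255)
Private (in 172.16.0.0/12)


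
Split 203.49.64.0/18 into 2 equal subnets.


New prefix = 18 + 1 = 19
Each subnet has 8192 addresses
  203.49.64.0/19
  203.49.96.0/19
Subnets: 203.49.64.0/19, 203.49.96.0/19


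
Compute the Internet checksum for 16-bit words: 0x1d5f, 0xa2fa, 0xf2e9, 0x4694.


Sum all words (with carry folding):
+ 0x1d5f = 0x1d5f
+ 0xa2fa = 0xc059
+ 0xf2e9 = 0xb343
+ 0x4694 = 0xf9d7
One's complement: ~0xf9d7
Checksum = 0x0628


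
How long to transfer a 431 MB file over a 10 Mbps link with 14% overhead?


Effective throughput = 10 * (1 - 14/100) = 8.6 Mbps
File size in Mb = 431 * 8 = 3448 Mb
Time = 3448 / 8.6
Time = 400.9302 seconds


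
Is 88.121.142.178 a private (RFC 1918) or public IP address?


RFC 1918 private ranges:
  10.0.0.0/8 (10.0.0.0 - 10.255.255.255)
  172.16.0.0/12 (172.16.0.0 - 172.31.255.255)
  192.168.0.0/16 (192.168.0.0 - 192.168.255.255)
Public (not in any RFC 1918 range)


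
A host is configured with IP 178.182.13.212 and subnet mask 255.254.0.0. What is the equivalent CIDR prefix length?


Binary: 11111111.11111110.00000000.00000000
Count leading 1s
Prefix: /15


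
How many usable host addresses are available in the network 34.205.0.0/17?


Host bits = 32 - 17 = 15
Total addresses = 2^15 = 32768
Usable = total - 2 (network and broadcast)
Usable hosts: 32766


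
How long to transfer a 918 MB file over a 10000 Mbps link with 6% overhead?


Effective throughput = 10000 * (1 - 6/100) = 9400 Mbps
File size in Mb = 918 * 8 = 7344 Mb
Time = 7344 / 9400
Time = 0.7813 seconds


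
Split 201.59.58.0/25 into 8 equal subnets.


New prefix = 25 + 3 = 28
Each subnet has 16 addresses
  201.59.58.0/28
  201.59.58.16/28
  201.59.58.32/28
  201.59.58.48/28
  201.59.58.64/28
  201.59.58.80/28
  201.59.58.96/28
  201.59.58.112/28
Subnets: 201.59.58.0/28, 201.59.58.16/28, 201.59.58.32/28, 201.59.58.48/28, 201.59.58.64/28, 201.59.58.80/28, 201.59.58.96/28, 201.59.58.112/28


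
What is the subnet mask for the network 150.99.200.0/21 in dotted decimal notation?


/21 means 21 network bits, 11 host bits
Binary: 11111111111111111111100000000000
Mask: 255.255.248.0


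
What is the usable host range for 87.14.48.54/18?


Network: 87.14.0.0
Broadcast: 87.14.63.255
First usable = network + 1
Last usable = broadcast - 1
Range: 87.14.0.1 to 87.14.63.254


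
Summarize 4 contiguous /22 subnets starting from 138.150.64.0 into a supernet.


Original prefix: /22
Number of subnets: 4 = 2^2
New prefix = 22 - 2 = 20
Supernet: 138.150.64.0/20


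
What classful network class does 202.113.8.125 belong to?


First octet: 202
Binary: 11001010
110xxxxx -> Class C (192-223)
Class C, default mask 255.255.255.0 (/24)


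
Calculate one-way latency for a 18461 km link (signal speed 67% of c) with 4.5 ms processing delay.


Speed = 0.67 * 3e5 km/s = 201000 km/s
Propagation delay = 18461 / 201000 = 0.0918 s = 91.8458 ms
Processing delay = 4.5 ms
Total one-way latency = 96.3458 ms


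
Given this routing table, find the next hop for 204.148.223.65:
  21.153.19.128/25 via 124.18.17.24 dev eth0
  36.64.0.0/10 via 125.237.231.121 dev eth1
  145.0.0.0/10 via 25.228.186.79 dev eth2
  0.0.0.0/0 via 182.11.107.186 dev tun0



Longest prefix match for 204.148.223.65:
  /25 21.153.19.128: no
  /10 36.64.0.0: no
  /10 145.0.0.0: no
  /0 0.0.0.0: MATCH
Selected: next-hop 182.11.107.186 via tun0 (matched /0)


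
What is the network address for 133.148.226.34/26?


IP:   10000101.10010100.11100010.00100010
Mask: 11111111.11111111.11111111.11000000
AND operation:
Net:  10000101.10010100.11100010.00000000
Network: 133.148.226.0/26


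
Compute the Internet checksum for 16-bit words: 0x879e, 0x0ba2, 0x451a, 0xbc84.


Sum all words (with carry folding):
+ 0x879e = 0x879e
+ 0x0ba2 = 0x9340
+ 0x451a = 0xd85a
+ 0xbc84 = 0x94df
One's complement: ~0x94df
Checksum = 0x6b20


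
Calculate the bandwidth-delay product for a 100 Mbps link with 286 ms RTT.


BDP = bandwidth * RTT
= 100 Mbps * 286 ms
= 100 * 1e6 * 286 / 1000 bits
= 28600000 bits
= 3575000 bytes
= 3491.2109 KB
BDP = 28600000 bits (3575000 bytes)


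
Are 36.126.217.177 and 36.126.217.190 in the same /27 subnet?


Mask: 255.255.255.224
36.126.217.177 AND mask = 36.126.217.160
36.126.217.190 AND mask = 36.126.217.160
Yes, same subnet (36.126.217.160)


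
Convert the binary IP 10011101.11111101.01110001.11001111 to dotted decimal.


10011101 = 157
11111101 = 253
01110001 = 113
11001111 = 207
IP: 157.253.113.207


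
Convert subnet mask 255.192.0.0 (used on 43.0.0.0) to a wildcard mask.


Subnet mask: 255.192.0.0
Wildcard = 255.255.255.255 - subnet mask
255 - 255 = 0
255 - 192 = 63
255 - 0 = 255
255 - 0 = 255
Wildcard: 0.63.255.255


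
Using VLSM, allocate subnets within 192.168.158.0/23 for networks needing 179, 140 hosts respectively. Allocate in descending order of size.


179 hosts -> /24 (254 usable): 192.168.158.0/24
140 hosts -> /24 (254 usable): 192.168.159.0/24
Allocation: 192.168.158.0/24 (179 hosts, 254 usable); 192.168.159.0/24 (140 hosts, 254 usable)


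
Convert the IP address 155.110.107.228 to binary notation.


155 = 10011011
110 = 01101110
107 = 01101011
228 = 11100100
Binary: 10011011.01101110.01101011.11100100


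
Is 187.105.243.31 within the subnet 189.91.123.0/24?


Subnet network: 189.91.123.0
Test IP AND mask: 187.105.243.0
No, 187.105.243.31 is not in 189.91.123.0/24


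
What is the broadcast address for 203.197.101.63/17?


Network: 203.197.0.0/17
Host bits = 15
Set all host bits to 1:
Broadcast: 203.197.127.255


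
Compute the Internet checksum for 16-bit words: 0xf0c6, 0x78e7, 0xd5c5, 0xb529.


Sum all words (with carry folding):
+ 0xf0c6 = 0xf0c6
+ 0x78e7 = 0x69ae
+ 0xd5c5 = 0x3f74
+ 0xb529 = 0xf49d
One's complement: ~0xf49d
Checksum = 0x0b62


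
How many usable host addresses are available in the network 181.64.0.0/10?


Host bits = 32 - 10 = 22
Total addresses = 2^22 = 4194304
Usable = total - 2 (network and broadcast)
Usable hosts: 4194302


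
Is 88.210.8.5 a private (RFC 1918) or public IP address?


RFC 1918 private ranges:
  10.0.0.0/8 (10.0.0.0 - 10.255.255.255)
  172.16.0.0/12 (172.16.0.0 - 172.31.255.255)
  192.168.0.0/16 (192.168.0.0 - 192.168.255.255)
Public (not in any RFC 1918 range)


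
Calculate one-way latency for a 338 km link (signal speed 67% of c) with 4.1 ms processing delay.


Speed = 0.67 * 3e5 km/s = 201000 km/s
Propagation delay = 338 / 201000 = 0.0017 s = 1.6816 ms
Processing delay = 4.1 ms
Total one-way latency = 5.7816 ms


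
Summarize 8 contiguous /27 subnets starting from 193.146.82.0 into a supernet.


Original prefix: /27
Number of subnets: 8 = 2^3
New prefix = 27 - 3 = 24
Supernet: 193.146.82.0/24


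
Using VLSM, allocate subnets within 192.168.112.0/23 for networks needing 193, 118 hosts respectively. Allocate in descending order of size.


193 hosts -> /24 (254 usable): 192.168.112.0/24
118 hosts -> /25 (126 usable): 192.168.113.0/25
Allocation: 192.168.112.0/24 (193 hosts, 254 usable); 192.168.113.0/25 (118 hosts, 126 usable)


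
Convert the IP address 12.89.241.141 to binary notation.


12 = 00001100
89 = 01011001
241 = 11110001
141 = 10001101
Binary: 00001100.01011001.11110001.10001101


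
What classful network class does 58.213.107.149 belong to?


First octet: 58
Binary: 00111010
0xxxxxxx -> Class A (1-126)
Class A, default mask 255.0.0.0 (/8)


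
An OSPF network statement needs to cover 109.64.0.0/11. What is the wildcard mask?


Subnet mask: 255.224.0.0
Wildcard = 255.255.255.255 - subnet mask
255 - 255 = 0
255 - 224 = 31
255 - 0 = 255
255 - 0 = 255
Wildcard: 0.31.255.255


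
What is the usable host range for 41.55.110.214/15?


Network: 41.54.0.0
Broadcast: 41.55.255.255
First usable = network + 1
Last usable = broadcast - 1
Range: 41.54.0.1 to 41.55.255.254


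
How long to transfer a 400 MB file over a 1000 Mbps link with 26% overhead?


Effective throughput = 1000 * (1 - 26/100) = 740 Mbps
File size in Mb = 400 * 8 = 3200 Mb
Time = 3200 / 740
Time = 4.3243 seconds


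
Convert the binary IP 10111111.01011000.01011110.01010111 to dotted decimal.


10111111 = 191
01011000 = 88
01011110 = 94
01010111 = 87
IP: 191.88.94.87


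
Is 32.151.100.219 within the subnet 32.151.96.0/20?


Subnet network: 32.151.96.0
Test IP AND mask: 32.151.96.0
Yes, 32.151.100.219 is in 32.151.96.0/20


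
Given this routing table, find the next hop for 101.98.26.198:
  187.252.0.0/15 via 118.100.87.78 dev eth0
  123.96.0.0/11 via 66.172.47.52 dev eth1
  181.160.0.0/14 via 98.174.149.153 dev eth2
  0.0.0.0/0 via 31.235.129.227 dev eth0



Longest prefix match for 101.98.26.198:
  /15 187.252.0.0: no
  /11 123.96.0.0: no
  /14 181.160.0.0: no
  /0 0.0.0.0: MATCH
Selected: next-hop 31.235.129.227 via eth0 (matched /0)


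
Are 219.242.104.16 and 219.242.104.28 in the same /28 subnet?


Mask: 255.255.255.240
219.242.104.16 AND mask = 219.242.104.16
219.242.104.28 AND mask = 219.242.104.16
Yes, same subnet (219.242.104.16)


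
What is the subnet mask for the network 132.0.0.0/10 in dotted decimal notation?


/10 means 10 network bits, 22 host bits
Binary: 11111111110000000000000000000000
Mask: 255.192.0.0


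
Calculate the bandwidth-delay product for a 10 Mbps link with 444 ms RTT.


BDP = bandwidth * RTT
= 10 Mbps * 444 ms
= 10 * 1e6 * 444 / 1000 bits
= 4440000 bits
= 555000 bytes
= 541.9922 KB
BDP = 4440000 bits (555000 bytes)


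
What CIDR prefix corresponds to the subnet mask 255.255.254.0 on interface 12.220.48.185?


Binary: 11111111.11111111.11111110.00000000
Count leading 1s
Prefix: /23


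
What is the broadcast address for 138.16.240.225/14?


Network: 138.16.0.0/14
Host bits = 18
Set all host bits to 1:
Broadcast: 138.19.255.255


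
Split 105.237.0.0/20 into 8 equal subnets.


New prefix = 20 + 3 = 23
Each subnet has 512 addresses
  105.237.0.0/23
  105.237.2.0/23
  105.237.4.0/23
  105.237.6.0/23
  105.237.8.0/23
  105.237.10.0/23
  105.237.12.0/23
  105.237.14.0/23
Subnets: 105.237.0.0/23, 105.237.2.0/23, 105.237.4.0/23, 105.237.6.0/23, 105.237.8.0/23, 105.237.10.0/23, 105.237.12.0/23, 105.237.14.0/23


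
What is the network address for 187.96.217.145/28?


IP:   10111011.01100000.11011001.10010001
Mask: 11111111.11111111.11111111.11110000
AND operation:
Net:  10111011.01100000.11011001.10010000
Network: 187.96.217.144/28


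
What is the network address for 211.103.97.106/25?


IP:   11010011.01100111.01100001.01101010
Mask: 11111111.11111111.11111111.10000000
AND operation:
Net:  11010011.01100111.01100001.00000000
Network: 211.103.97.0/25


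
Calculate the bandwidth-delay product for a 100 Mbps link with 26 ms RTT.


BDP = bandwidth * RTT
= 100 Mbps * 26 ms
= 100 * 1e6 * 26 / 1000 bits
= 2600000 bits
= 325000 bytes
= 317.3828 KB
BDP = 2600000 bits (325000 bytes)


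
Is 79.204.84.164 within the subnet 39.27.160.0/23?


Subnet network: 39.27.160.0
Test IP AND mask: 79.204.84.0
No, 79.204.84.164 is not in 39.27.160.0/23


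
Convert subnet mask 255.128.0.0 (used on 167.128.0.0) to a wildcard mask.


Subnet mask: 255.128.0.0
Wildcard = 255.255.255.255 - subnet mask
255 - 255 = 0
255 - 128 = 127
255 - 0 = 255
255 - 0 = 255
Wildcard: 0.127.255.255


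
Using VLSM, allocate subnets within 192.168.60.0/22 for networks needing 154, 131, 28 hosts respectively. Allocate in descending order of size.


154 hosts -> /24 (254 usable): 192.168.60.0/24
131 hosts -> /24 (254 usable): 192.168.61.0/24
28 hosts -> /27 (30 usable): 192.168.62.0/27
Allocation: 192.168.60.0/24 (154 hosts, 254 usable); 192.168.61.0/24 (131 hosts, 254 usable); 192.168.62.0/27 (28 hosts, 30 usable)


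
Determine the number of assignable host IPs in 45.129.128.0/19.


Host bits = 32 - 19 = 13
Total addresses = 2^13 = 8192
Usable = total - 2 (network and broadcast)
Usable hosts: 8190


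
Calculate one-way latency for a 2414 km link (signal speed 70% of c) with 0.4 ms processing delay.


Speed = 0.7 * 3e5 km/s = 210000 km/s
Propagation delay = 2414 / 210000 = 0.0115 s = 11.4952 ms
Processing delay = 0.4 ms
Total one-way latency = 11.8952 ms


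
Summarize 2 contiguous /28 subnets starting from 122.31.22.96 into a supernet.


Original prefix: /28
Number of subnets: 2 = 2^1
New prefix = 28 - 1 = 27
Supernet: 122.31.22.96/27


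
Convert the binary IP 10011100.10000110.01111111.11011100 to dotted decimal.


10011100 = 156
10000110 = 134
01111111 = 127
11011100 = 220
IP: 156.134.127.220


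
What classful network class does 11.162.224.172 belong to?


First octet: 11
Binary: 00001011
0xxxxxxx -> Class A (1-126)
Class A, default mask 255.0.0.0 (/8)


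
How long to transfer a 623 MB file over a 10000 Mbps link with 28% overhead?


Effective throughput = 10000 * (1 - 28/100) = 7200 Mbps
File size in Mb = 623 * 8 = 4984 Mb
Time = 4984 / 7200
Time = 0.6922 seconds


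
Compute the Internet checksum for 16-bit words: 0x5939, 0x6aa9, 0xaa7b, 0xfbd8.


Sum all words (with carry folding):
+ 0x5939 = 0x5939
+ 0x6aa9 = 0xc3e2
+ 0xaa7b = 0x6e5e
+ 0xfbd8 = 0x6a37
One's complement: ~0x6a37
Checksum = 0x95c8


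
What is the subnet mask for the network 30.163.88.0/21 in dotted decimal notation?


/21 means 21 network bits, 11 host bits
Binary: 11111111111111111111100000000000
Mask: 255.255.248.0


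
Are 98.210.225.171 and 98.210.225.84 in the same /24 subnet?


Mask: 255.255.255.0
98.210.225.171 AND mask = 98.210.225.0
98.210.225.84 AND mask = 98.210.225.0
Yes, same subnet (98.210.225.0)


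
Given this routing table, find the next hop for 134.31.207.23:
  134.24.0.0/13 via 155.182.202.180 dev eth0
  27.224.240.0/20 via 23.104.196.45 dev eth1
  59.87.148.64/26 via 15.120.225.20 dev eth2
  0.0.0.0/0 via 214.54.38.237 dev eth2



Longest prefix match for 134.31.207.23:
  /13 134.24.0.0: MATCH
  /20 27.224.240.0: no
  /26 59.87.148.64: no
  /0 0.0.0.0: MATCH
Selected: next-hop 155.182.202.180 via eth0 (matched /13)


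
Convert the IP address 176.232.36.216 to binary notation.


176 = 10110000
232 = 11101000
36 = 00100100
216 = 11011000
Binary: 10110000.11101000.00100100.11011000


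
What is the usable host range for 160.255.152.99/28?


Network: 160.255.152.96
Broadcast: 160.255.152.111
First usable = network + 1
Last usable = broadcast - 1
Range: 160.255.152.97 to 160.255.152.110


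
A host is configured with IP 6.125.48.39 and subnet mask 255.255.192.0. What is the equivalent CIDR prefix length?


Binary: 11111111.11111111.11000000.00000000
Count leading 1s
Prefix: /18


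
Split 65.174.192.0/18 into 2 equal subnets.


New prefix = 18 + 1 = 19
Each subnet has 8192 addresses
  65.174.192.0/19
  65.174.224.0/19
Subnets: 65.174.192.0/19, 65.174.224.0/19


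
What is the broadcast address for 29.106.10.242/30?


Network: 29.106.10.240/30
Host bits = 2
Set all host bits to 1:
Broadcast: 29.106.10.243


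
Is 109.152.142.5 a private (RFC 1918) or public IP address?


RFC 1918 private ranges:
  10.0.0.0/8 (10.0.0.0 - 10.255.255.255)
  172.16.0.0/12 (172.16.0.0 - 172.31.255.255)
  192.168.0.0/16 (192.168.0.0 - 192.168.255.255)
Public (not in any RFC 1918 range)


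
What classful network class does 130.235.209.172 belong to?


First octet: 130
Binary: 10000010
10xxxxxx -> Class B (128-191)
Class B, default mask 255.255.0.0 (/16)


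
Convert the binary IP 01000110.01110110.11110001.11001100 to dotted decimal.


01000110 = 70
01110110 = 118
11110001 = 241
11001100 = 204
IP: 70.118.241.204


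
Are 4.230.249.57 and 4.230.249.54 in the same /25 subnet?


Mask: 255.255.255.128
4.230.249.57 AND mask = 4.230.249.0
4.230.249.54 AND mask = 4.230.249.0
Yes, same subnet (4.230.249.0)


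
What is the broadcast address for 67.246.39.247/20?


Network: 67.246.32.0/20
Host bits = 12
Set all host bits to 1:
Broadcast: 67.246.47.255


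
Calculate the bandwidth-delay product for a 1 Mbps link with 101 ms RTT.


BDP = bandwidth * RTT
= 1 Mbps * 101 ms
= 1 * 1e6 * 101 / 1000 bits
= 101000 bits
= 12625 bytes
= 12.3291 KB
BDP = 101000 bits (12625 bytes)


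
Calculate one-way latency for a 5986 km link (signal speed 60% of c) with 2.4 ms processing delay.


Speed = 0.6 * 3e5 km/s = 180000 km/s
Propagation delay = 5986 / 180000 = 0.0333 s = 33.2556 ms
Processing delay = 2.4 ms
Total one-way latency = 35.6556 ms


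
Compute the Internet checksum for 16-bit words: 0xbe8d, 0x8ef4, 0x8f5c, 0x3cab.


Sum all words (with carry folding):
+ 0xbe8d = 0xbe8d
+ 0x8ef4 = 0x4d82
+ 0x8f5c = 0xdcde
+ 0x3cab = 0x198a
One's complement: ~0x198a
Checksum = 0xe675


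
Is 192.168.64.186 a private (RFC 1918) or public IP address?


RFC 1918 private ranges:
  10.0.0.0/8 (10.0.0.0 - 10.255.255.255)
  172.16.0.0/12 (172.16.0.0 - 172.31.255.255)
  192.168.0.0/16 (192.168.0.0 - 192.168.255.255)
Private (in 192.168.0.0/16)


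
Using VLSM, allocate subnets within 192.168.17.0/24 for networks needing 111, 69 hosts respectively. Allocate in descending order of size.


111 hosts -> /25 (126 usable): 192.168.17.0/25
69 hosts -> /25 (126 usable): 192.168.17.128/25
Allocation: 192.168.17.0/25 (111 hosts, 126 usable); 192.168.17.128/25 (69 hosts, 126 usable)


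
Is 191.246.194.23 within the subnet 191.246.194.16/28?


Subnet network: 191.246.194.16
Test IP AND mask: 191.246.194.16
Yes, 191.246.194.23 is in 191.246.194.16/28


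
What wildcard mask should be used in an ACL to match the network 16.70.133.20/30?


Subnet mask: 255.255.255.252
Wildcard = 255.255.255.255 - subnet mask
255 - 255 = 0
255 - 255 = 0
255 - 255 = 0
255 - 252 = 3
Wildcard: 0.0.0.3


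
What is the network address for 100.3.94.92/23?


IP:   01100100.00000011.01011110.01011100
Mask: 11111111.11111111.11111110.00000000
AND operation:
Net:  01100100.00000011.01011110.00000000
Network: 100.3.94.0/23


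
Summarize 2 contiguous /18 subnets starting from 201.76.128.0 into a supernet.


Original prefix: /18
Number of subnets: 2 = 2^1
New prefix = 18 - 1 = 17
Supernet: 201.76.128.0/17


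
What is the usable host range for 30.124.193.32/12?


Network: 30.112.0.0
Broadcast: 30.127.255.255
First usable = network + 1
Last usable = broadcast - 1
Range: 30.112.0.1 to 30.127.255.254


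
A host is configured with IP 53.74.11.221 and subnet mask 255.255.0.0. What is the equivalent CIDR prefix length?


Binary: 11111111.11111111.00000000.00000000
Count leading 1s
Prefix: /16
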